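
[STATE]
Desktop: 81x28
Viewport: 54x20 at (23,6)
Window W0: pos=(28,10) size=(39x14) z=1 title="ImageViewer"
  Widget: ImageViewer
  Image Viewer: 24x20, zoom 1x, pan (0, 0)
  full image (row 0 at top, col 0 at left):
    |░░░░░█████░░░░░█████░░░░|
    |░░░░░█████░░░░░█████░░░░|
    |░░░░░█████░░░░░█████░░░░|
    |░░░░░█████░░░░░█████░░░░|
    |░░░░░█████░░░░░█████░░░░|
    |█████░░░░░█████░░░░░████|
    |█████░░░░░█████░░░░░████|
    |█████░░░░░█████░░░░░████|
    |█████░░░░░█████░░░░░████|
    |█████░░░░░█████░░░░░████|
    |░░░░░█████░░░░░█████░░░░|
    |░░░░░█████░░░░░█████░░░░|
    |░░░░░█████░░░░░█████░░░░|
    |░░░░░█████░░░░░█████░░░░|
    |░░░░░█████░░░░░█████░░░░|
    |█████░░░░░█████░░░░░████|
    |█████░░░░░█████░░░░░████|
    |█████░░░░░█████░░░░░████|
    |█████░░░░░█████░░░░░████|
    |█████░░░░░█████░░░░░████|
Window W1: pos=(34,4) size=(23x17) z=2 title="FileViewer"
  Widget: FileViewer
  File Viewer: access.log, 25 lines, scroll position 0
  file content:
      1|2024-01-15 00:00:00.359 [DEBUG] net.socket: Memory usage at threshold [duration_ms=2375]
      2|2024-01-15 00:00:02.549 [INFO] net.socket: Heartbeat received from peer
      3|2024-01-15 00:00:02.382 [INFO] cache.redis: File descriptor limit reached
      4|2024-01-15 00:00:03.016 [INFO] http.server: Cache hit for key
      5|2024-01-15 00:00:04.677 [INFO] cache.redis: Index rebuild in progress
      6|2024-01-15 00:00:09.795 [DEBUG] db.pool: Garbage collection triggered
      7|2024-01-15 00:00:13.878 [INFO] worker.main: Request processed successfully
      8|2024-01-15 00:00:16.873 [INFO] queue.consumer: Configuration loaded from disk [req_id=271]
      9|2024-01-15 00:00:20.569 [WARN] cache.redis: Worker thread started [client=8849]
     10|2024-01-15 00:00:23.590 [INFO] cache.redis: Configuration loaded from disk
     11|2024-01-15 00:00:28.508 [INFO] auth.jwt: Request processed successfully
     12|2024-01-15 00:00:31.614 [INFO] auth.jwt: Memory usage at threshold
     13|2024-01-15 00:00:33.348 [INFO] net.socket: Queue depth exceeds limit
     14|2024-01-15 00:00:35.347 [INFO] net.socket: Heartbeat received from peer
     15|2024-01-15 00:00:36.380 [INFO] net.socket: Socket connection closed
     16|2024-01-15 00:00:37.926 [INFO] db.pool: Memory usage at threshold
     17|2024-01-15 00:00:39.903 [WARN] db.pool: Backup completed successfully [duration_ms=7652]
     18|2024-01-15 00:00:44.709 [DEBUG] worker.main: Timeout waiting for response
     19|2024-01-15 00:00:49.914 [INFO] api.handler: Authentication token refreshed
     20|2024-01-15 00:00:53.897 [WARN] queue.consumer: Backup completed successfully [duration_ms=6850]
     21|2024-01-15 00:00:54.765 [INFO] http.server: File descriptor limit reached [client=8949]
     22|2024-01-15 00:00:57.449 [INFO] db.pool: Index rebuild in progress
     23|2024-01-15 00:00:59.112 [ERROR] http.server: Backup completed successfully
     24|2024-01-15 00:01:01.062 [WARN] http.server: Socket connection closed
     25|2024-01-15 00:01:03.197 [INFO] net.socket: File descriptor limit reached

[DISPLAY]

           ┠─────────────────────┨                    
           ┃2024-01-15 00:00:00.▲┃                    
           ┃2024-01-15 00:00:02.█┃                    
           ┃2024-01-15 00:00:02.░┃                    
     ┏━━━━━┃2024-01-15 00:00:03.░┃━━━━━━━━━┓          
     ┃ Imag┃2024-01-15 00:00:04.░┃         ┃          
     ┠─────┃2024-01-15 00:00:09.░┃─────────┨          
     ┃░░░░░┃2024-01-15 00:00:13.░┃         ┃          
     ┃░░░░░┃2024-01-15 00:00:16.░┃         ┃          
     ┃░░░░░┃2024-01-15 00:00:20.░┃         ┃          
     ┃░░░░░┃2024-01-15 00:00:23.░┃         ┃          
     ┃░░░░░┃2024-01-15 00:00:28.░┃         ┃          
     ┃█████┃2024-01-15 00:00:31.░┃         ┃          
     ┃█████┃2024-01-15 00:00:33.▼┃         ┃          
     ┃█████┗━━━━━━━━━━━━━━━━━━━━━┛         ┃          
     ┃█████░░░░░█████░░░░░████             ┃          
     ┃█████░░░░░█████░░░░░████             ┃          
     ┗━━━━━━━━━━━━━━━━━━━━━━━━━━━━━━━━━━━━━┛          
                                                      
                                                      


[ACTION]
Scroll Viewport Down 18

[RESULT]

           ┃2024-01-15 00:00:02.█┃                    
           ┃2024-01-15 00:00:02.░┃                    
     ┏━━━━━┃2024-01-15 00:00:03.░┃━━━━━━━━━┓          
     ┃ Imag┃2024-01-15 00:00:04.░┃         ┃          
     ┠─────┃2024-01-15 00:00:09.░┃─────────┨          
     ┃░░░░░┃2024-01-15 00:00:13.░┃         ┃          
     ┃░░░░░┃2024-01-15 00:00:16.░┃         ┃          
     ┃░░░░░┃2024-01-15 00:00:20.░┃         ┃          
     ┃░░░░░┃2024-01-15 00:00:23.░┃         ┃          
     ┃░░░░░┃2024-01-15 00:00:28.░┃         ┃          
     ┃█████┃2024-01-15 00:00:31.░┃         ┃          
     ┃█████┃2024-01-15 00:00:33.▼┃         ┃          
     ┃█████┗━━━━━━━━━━━━━━━━━━━━━┛         ┃          
     ┃█████░░░░░█████░░░░░████             ┃          
     ┃█████░░░░░█████░░░░░████             ┃          
     ┗━━━━━━━━━━━━━━━━━━━━━━━━━━━━━━━━━━━━━┛          
                                                      
                                                      
                                                      
                                                      


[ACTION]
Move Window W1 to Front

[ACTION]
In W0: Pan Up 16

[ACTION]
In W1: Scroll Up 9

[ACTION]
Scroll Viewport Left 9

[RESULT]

                    ┃2024-01-15 00:00:02.█┃           
                    ┃2024-01-15 00:00:02.░┃           
              ┏━━━━━┃2024-01-15 00:00:03.░┃━━━━━━━━━┓ 
              ┃ Imag┃2024-01-15 00:00:04.░┃         ┃ 
              ┠─────┃2024-01-15 00:00:09.░┃─────────┨ 
              ┃░░░░░┃2024-01-15 00:00:13.░┃         ┃ 
              ┃░░░░░┃2024-01-15 00:00:16.░┃         ┃ 
              ┃░░░░░┃2024-01-15 00:00:20.░┃         ┃ 
              ┃░░░░░┃2024-01-15 00:00:23.░┃         ┃ 
              ┃░░░░░┃2024-01-15 00:00:28.░┃         ┃ 
              ┃█████┃2024-01-15 00:00:31.░┃         ┃ 
              ┃█████┃2024-01-15 00:00:33.▼┃         ┃ 
              ┃█████┗━━━━━━━━━━━━━━━━━━━━━┛         ┃ 
              ┃█████░░░░░█████░░░░░████             ┃ 
              ┃█████░░░░░█████░░░░░████             ┃ 
              ┗━━━━━━━━━━━━━━━━━━━━━━━━━━━━━━━━━━━━━┛ 
                                                      
                                                      
                                                      
                                                      


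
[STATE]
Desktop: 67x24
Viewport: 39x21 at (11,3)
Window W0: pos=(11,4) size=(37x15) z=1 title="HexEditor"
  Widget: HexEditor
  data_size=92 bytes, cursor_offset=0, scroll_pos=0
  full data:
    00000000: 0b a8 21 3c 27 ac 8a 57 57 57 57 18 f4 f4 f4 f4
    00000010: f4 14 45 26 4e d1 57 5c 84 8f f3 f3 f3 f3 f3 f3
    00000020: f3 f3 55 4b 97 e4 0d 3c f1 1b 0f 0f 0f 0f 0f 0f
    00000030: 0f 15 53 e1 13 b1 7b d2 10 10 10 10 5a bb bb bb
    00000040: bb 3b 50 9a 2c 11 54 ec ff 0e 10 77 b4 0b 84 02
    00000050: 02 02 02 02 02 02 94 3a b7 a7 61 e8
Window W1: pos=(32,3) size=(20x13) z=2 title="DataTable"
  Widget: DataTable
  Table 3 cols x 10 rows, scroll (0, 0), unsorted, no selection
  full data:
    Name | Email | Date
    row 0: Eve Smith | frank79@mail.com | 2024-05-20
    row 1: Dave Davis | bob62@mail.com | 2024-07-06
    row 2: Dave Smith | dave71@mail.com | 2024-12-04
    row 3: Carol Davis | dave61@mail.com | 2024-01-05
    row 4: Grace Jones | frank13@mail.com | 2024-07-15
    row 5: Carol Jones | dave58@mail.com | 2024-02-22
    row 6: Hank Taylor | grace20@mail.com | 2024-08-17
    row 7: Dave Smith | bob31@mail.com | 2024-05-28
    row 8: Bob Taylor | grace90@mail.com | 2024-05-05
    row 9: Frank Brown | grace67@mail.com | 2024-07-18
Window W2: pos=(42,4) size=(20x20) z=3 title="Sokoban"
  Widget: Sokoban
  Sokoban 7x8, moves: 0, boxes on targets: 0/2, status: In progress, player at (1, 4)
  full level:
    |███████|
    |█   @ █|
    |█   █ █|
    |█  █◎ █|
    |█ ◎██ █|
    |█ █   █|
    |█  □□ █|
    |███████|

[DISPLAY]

                     ┏━━━━━━━━━━━━━━━━━
┏━━━━━━━━━━━━━━━━━━━━┃ DataTabl┏━━━━━━━
┃ HexEditor          ┠─────────┃ Sokoba
┠────────────────────┃Name     ┠───────
┃00000000  0B a8 21 3┃─────────┃███████
┃00000010  f4 14 45 2┃Eve Smith┃█   @ █
┃00000020  f3 f3 55 4┃Dave Davi┃█   █ █
┃00000030  0f 15 53 e┃Dave Smit┃█  █◎ █
┃00000040  bb 3b 50 9┃Carol Dav┃█ ◎██ █
┃00000050  02 02 02 0┃Grace Jon┃█ █   █
┃                    ┃Carol Jon┃█  □□ █
┃                    ┃Hank Tayl┃███████
┃                    ┗━━━━━━━━━┃Moves: 
┃                              ┃       
┃                              ┃       
┗━━━━━━━━━━━━━━━━━━━━━━━━━━━━━━┃       
                               ┃       
                               ┃       
                               ┃       
                               ┃       
                               ┗━━━━━━━


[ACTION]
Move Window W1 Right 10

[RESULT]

                               ┏━━━━━━━
┏━━━━━━━━━━━━━━━━━━━━━━━━━━━━━━┏━━━━━━━
┃ HexEditor                    ┃ Sokoba
┠──────────────────────────────┠───────
┃00000000  0B a8 21 3c 27 ac 8a┃███████
┃00000010  f4 14 45 26 4e d1 57┃█   @ █
┃00000020  f3 f3 55 4b 97 e4 0d┃█   █ █
┃00000030  0f 15 53 e1 13 b1 7b┃█  █◎ █
┃00000040  bb 3b 50 9a 2c 11 54┃█ ◎██ █
┃00000050  02 02 02 02 02 02 94┃█ █   █
┃                              ┃█  □□ █
┃                              ┃███████
┃                              ┃Moves: 
┃                              ┃       
┃                              ┃       
┗━━━━━━━━━━━━━━━━━━━━━━━━━━━━━━┃       
                               ┃       
                               ┃       
                               ┃       
                               ┃       
                               ┗━━━━━━━


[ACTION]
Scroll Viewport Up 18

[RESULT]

                                       
                                       
                                       
                               ┏━━━━━━━
┏━━━━━━━━━━━━━━━━━━━━━━━━━━━━━━┏━━━━━━━
┃ HexEditor                    ┃ Sokoba
┠──────────────────────────────┠───────
┃00000000  0B a8 21 3c 27 ac 8a┃███████
┃00000010  f4 14 45 26 4e d1 57┃█   @ █
┃00000020  f3 f3 55 4b 97 e4 0d┃█   █ █
┃00000030  0f 15 53 e1 13 b1 7b┃█  █◎ █
┃00000040  bb 3b 50 9a 2c 11 54┃█ ◎██ █
┃00000050  02 02 02 02 02 02 94┃█ █   █
┃                              ┃█  □□ █
┃                              ┃███████
┃                              ┃Moves: 
┃                              ┃       
┃                              ┃       
┗━━━━━━━━━━━━━━━━━━━━━━━━━━━━━━┃       
                               ┃       
                               ┃       


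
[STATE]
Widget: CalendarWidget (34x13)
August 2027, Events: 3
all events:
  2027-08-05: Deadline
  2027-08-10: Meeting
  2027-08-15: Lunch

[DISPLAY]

           August 2027            
Mo Tu We Th Fr Sa Su              
                   1              
 2  3  4  5*  6  7  8             
 9 10* 11 12 13 14 15*            
16 17 18 19 20 21 22              
23 24 25 26 27 28 29              
30 31                             
                                  
                                  
                                  
                                  
                                  


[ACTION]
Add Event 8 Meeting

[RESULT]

           August 2027            
Mo Tu We Th Fr Sa Su              
                   1              
 2  3  4  5*  6  7  8*            
 9 10* 11 12 13 14 15*            
16 17 18 19 20 21 22              
23 24 25 26 27 28 29              
30 31                             
                                  
                                  
                                  
                                  
                                  


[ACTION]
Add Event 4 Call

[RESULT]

           August 2027            
Mo Tu We Th Fr Sa Su              
                   1              
 2  3  4*  5*  6  7  8*           
 9 10* 11 12 13 14 15*            
16 17 18 19 20 21 22              
23 24 25 26 27 28 29              
30 31                             
                                  
                                  
                                  
                                  
                                  


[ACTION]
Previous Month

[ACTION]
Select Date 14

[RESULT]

            July 2027             
Mo Tu We Th Fr Sa Su              
          1  2  3  4              
 5  6  7  8  9 10 11              
12 13 [14] 15 16 17 18            
19 20 21 22 23 24 25              
26 27 28 29 30 31                 
                                  
                                  
                                  
                                  
                                  
                                  


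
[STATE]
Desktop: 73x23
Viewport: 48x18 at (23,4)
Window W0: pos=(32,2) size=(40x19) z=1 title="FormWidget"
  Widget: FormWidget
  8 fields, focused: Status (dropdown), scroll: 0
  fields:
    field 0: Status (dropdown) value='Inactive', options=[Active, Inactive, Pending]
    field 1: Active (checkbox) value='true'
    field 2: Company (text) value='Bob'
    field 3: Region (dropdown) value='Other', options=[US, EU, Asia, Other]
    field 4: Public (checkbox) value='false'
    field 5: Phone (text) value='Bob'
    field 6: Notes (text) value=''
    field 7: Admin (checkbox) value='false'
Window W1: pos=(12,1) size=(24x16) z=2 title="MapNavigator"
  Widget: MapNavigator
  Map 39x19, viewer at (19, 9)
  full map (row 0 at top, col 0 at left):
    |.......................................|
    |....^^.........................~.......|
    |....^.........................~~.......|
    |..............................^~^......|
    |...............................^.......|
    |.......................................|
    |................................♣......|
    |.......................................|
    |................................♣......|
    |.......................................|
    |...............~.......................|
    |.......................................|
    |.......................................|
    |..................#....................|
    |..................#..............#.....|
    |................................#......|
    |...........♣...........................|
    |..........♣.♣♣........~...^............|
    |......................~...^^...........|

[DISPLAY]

............┃───────────────────────────────────
............┃tatus:     [Inactive             ▼]
............┃ctive:     [x]                     
............┃ompany:    [Bob                   ]
............┃egion:     [Other                ▼]
............┃ublic:     [ ]                     
.@..........┃hone:      [Bob                   ]
............┃otes:      [                      ]
............┃dmin:      [ ]                     
............┃                                   
#...........┃                                   
#...........┃                                   
━━━━━━━━━━━━┛                                   
         ┃                                      
         ┃                                      
         ┃                                      
         ┗━━━━━━━━━━━━━━━━━━━━━━━━━━━━━━━━━━━━━━
                                                


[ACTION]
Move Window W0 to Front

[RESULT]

.........┠──────────────────────────────────────
.........┃> Status:     [Inactive             ▼]
.........┃  Active:     [x]                     
.........┃  Company:    [Bob                   ]
.........┃  Region:     [Other                ▼]
.........┃  Public:     [ ]                     
.@.......┃  Phone:      [Bob                   ]
.........┃  Notes:      [                      ]
.........┃  Admin:      [ ]                     
.........┃                                      
#........┃                                      
#........┃                                      
━━━━━━━━━┃                                      
         ┃                                      
         ┃                                      
         ┃                                      
         ┗━━━━━━━━━━━━━━━━━━━━━━━━━━━━━━━━━━━━━━
                                                


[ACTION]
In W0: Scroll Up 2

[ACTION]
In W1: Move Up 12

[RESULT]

         ┠──────────────────────────────────────
         ┃> Status:     [Inactive             ▼]
         ┃  Active:     [x]                     
         ┃  Company:    [Bob                   ]
         ┃  Region:     [Other                ▼]
         ┃  Public:     [ ]                     
.@.......┃  Phone:      [Bob                   ]
.........┃  Notes:      [                      ]
.........┃  Admin:      [ ]                     
.........┃                                      
.........┃                                      
.........┃                                      
━━━━━━━━━┃                                      
         ┃                                      
         ┃                                      
         ┃                                      
         ┗━━━━━━━━━━━━━━━━━━━━━━━━━━━━━━━━━━━━━━
                                                


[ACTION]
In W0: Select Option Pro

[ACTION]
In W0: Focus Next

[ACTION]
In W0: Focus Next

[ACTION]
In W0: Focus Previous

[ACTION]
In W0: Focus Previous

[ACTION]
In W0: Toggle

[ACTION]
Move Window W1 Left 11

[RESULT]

 ┃       ┠──────────────────────────────────────
 ┃       ┃> Status:     [Inactive             ▼]
 ┃       ┃  Active:     [x]                     
 ┃       ┃  Company:    [Bob                   ]
 ┃       ┃  Region:     [Other                ▼]
 ┃       ┃  Public:     [ ]                     
.┃       ┃  Phone:      [Bob                   ]
.┃       ┃  Notes:      [                      ]
.┃       ┃  Admin:      [ ]                     
.┃       ┃                                      
.┃       ┃                                      
.┃       ┃                                      
━┛       ┃                                      
         ┃                                      
         ┃                                      
         ┃                                      
         ┗━━━━━━━━━━━━━━━━━━━━━━━━━━━━━━━━━━━━━━
                                                


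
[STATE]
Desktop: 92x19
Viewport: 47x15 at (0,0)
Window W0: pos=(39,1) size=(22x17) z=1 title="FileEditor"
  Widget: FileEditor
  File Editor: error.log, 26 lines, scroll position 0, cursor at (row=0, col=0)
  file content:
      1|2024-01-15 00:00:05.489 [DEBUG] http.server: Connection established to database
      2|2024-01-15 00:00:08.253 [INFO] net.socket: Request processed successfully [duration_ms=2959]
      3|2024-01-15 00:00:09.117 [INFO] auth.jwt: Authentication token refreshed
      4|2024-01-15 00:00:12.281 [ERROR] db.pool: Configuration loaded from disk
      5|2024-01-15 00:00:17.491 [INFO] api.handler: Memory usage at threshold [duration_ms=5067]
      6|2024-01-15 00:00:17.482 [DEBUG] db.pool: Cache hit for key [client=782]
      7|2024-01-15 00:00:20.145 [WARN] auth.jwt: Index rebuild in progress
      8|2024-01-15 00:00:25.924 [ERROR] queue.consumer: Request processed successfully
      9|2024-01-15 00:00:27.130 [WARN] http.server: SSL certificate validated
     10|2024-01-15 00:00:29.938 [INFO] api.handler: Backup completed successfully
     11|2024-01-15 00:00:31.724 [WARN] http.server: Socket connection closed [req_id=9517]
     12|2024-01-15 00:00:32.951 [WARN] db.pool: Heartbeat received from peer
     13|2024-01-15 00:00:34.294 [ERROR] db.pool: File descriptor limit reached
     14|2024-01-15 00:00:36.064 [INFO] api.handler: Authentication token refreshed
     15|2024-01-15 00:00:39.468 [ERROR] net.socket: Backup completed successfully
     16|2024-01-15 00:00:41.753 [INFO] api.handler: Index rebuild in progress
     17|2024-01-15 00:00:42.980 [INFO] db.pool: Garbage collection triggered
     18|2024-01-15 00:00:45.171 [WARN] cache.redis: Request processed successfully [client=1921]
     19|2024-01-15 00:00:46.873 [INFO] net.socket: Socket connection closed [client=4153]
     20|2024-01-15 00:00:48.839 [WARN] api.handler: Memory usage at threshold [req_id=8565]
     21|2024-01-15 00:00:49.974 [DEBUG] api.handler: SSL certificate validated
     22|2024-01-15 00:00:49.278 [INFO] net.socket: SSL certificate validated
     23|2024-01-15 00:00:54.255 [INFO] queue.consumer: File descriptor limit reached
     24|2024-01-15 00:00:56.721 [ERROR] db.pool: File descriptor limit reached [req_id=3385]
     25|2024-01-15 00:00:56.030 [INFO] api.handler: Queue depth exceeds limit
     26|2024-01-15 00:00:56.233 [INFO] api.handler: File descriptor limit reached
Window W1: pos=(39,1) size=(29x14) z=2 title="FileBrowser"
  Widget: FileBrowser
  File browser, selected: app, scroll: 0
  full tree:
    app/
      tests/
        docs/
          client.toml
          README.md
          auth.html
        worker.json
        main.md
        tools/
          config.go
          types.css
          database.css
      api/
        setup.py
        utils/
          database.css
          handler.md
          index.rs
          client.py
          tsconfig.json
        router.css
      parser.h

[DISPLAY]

                                               
                                       ┏━━━━━━━
                                       ┃ FileBr
                                       ┠───────
                                       ┃> [-] a
                                       ┃    [+]
                                       ┃    [+]
                                       ┃    par
                                       ┃       
                                       ┃       
                                       ┃       
                                       ┃       
                                       ┃       
                                       ┃       
                                       ┗━━━━━━━


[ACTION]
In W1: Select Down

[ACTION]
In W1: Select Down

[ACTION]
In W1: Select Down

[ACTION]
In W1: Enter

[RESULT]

                                               
                                       ┏━━━━━━━
                                       ┃ FileBr
                                       ┠───────
                                       ┃  [-] a
                                       ┃    [+]
                                       ┃    [+]
                                       ┃  > par
                                       ┃       
                                       ┃       
                                       ┃       
                                       ┃       
                                       ┃       
                                       ┃       
                                       ┗━━━━━━━


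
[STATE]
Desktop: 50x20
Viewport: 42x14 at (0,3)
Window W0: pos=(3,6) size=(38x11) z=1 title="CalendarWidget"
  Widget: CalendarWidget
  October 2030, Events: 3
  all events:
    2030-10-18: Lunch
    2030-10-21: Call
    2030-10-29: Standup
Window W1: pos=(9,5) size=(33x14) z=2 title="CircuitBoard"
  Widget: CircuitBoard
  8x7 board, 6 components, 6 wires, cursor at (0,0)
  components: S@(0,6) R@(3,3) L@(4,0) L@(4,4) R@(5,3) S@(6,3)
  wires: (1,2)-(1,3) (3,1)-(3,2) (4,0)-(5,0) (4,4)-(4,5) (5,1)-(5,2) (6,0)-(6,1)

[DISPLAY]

                                          
                                          
         ┏━━━━━━━━━━━━━━━━━━━━━━━━━━━━━━━┓
   ┏━━━━━┃ CircuitBoard                  ┃
   ┃ Cale┠───────────────────────────────┨
   ┠─────┃   0 1 2 3 4 5 6 7             ┃
   ┃     ┃0  [.]                      S  ┃
   ┃Mo Tu┃                               ┃
   ┃    1┃1           · ─ ·              ┃
   ┃ 7  8┃                               ┃
   ┃14 15┃2                              ┃
   ┃21* 2┃                               ┃
   ┃28 29┃3       · ─ ·   R              ┃
   ┗━━━━━┃                               ┃


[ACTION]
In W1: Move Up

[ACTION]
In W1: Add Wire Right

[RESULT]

                                          
                                          
         ┏━━━━━━━━━━━━━━━━━━━━━━━━━━━━━━━┓
   ┏━━━━━┃ CircuitBoard                  ┃
   ┃ Cale┠───────────────────────────────┨
   ┠─────┃   0 1 2 3 4 5 6 7             ┃
   ┃     ┃0  [.]─ ·                   S  ┃
   ┃Mo Tu┃                               ┃
   ┃    1┃1           · ─ ·              ┃
   ┃ 7  8┃                               ┃
   ┃14 15┃2                              ┃
   ┃21* 2┃                               ┃
   ┃28 29┃3       · ─ ·   R              ┃
   ┗━━━━━┃                               ┃


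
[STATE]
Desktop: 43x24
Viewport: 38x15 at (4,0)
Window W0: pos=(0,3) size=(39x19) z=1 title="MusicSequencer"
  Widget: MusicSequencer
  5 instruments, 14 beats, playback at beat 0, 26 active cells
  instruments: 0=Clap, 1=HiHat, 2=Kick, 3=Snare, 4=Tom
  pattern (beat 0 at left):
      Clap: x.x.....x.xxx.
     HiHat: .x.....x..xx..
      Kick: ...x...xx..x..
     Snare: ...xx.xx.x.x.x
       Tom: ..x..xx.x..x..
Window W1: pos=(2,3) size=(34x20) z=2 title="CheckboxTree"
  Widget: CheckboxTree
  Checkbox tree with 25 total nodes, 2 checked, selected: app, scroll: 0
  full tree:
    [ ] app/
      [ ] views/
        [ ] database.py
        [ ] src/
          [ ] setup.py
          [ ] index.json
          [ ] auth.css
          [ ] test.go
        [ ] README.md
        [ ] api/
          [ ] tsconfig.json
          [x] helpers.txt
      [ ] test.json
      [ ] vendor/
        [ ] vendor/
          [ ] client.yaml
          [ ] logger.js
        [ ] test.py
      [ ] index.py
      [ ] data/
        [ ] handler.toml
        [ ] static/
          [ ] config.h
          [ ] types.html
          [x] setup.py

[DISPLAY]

                                      
                                      
                                      
━━━━━━━━━━━━━━━━━━━━━━━━━━━━━━━┓━━┓   
CheckboxTree                   ┃  ┃   
───────────────────────────────┨──┨   
[-] app/                       ┃  ┃   
  [-] views/                   ┃  ┃   
    [ ] database.py            ┃  ┃   
    [ ] src/                   ┃  ┃   
      [ ] setup.py             ┃  ┃   
      [ ] index.json           ┃  ┃   
      [ ] auth.css             ┃  ┃   
      [ ] test.go              ┃  ┃   
    [ ] README.md              ┃  ┃   


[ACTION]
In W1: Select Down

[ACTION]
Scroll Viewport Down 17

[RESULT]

    [ ] src/                   ┃  ┃   
      [ ] setup.py             ┃  ┃   
      [ ] index.json           ┃  ┃   
      [ ] auth.css             ┃  ┃   
      [ ] test.go              ┃  ┃   
    [ ] README.md              ┃  ┃   
    [-] api/                   ┃  ┃   
      [ ] tsconfig.json        ┃  ┃   
      [x] helpers.txt          ┃  ┃   
  [ ] test.json                ┃  ┃   
  [ ] vendor/                  ┃  ┃   
    [ ] vendor/                ┃  ┃   
      [ ] client.yaml          ┃━━┛   
━━━━━━━━━━━━━━━━━━━━━━━━━━━━━━━┛      
                                      


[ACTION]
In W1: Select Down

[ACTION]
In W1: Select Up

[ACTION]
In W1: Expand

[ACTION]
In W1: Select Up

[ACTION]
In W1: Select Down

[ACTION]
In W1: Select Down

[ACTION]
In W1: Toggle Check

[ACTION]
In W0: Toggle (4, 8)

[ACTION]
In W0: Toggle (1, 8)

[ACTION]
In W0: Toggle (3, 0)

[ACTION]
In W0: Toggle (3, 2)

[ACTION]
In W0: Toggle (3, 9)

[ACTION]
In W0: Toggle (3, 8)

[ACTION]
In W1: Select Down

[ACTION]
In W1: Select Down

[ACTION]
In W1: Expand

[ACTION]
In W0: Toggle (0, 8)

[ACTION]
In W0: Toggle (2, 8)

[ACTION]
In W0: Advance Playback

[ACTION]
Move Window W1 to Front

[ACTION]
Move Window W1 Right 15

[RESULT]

ick··┃     [ ] src/                   
are█·┃>      [ ] setup.py             
Tom··┃       [ ] index.json           
     ┃       [ ] auth.css             
     ┃       [ ] test.go              
     ┃     [ ] README.md              
     ┃     [-] api/                   
     ┃       [ ] tsconfig.json        
     ┃       [x] helpers.txt          
     ┃   [ ] test.json                
     ┃   [ ] vendor/                  
     ┃     [ ] vendor/                
━━━━━┃       [ ] client.yaml          
     ┗━━━━━━━━━━━━━━━━━━━━━━━━━━━━━━━━
                                      


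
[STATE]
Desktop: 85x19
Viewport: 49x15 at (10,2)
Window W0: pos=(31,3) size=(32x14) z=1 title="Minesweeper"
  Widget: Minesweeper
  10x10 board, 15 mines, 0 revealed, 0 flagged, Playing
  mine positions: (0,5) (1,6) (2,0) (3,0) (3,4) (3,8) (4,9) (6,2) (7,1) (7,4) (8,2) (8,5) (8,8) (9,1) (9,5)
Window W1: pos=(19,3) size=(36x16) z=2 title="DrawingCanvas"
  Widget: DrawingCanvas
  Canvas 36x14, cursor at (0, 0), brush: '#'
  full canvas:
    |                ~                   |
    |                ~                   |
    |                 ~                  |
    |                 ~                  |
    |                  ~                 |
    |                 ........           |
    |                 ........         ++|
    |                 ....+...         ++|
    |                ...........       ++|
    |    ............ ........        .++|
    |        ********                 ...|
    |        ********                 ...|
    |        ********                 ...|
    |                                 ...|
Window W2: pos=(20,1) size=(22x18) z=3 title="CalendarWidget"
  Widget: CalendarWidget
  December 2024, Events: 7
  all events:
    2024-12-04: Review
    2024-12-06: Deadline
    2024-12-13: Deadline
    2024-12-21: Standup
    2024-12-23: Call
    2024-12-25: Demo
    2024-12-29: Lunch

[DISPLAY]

          ┃ CalendarWidget     ┃                 
         ┏┠────────────────────┨━━━━━━━━━━━━┓━━━━
         ┃┃   December 2024    ┃            ┃    
         ┠┃Mo Tu We Th Fr Sa Su┃────────────┨────
         ┃┃                   1┃            ┃    
         ┃┃ 2  3  4*  5  6*  7 ┃            ┃    
         ┃┃ 9 10 11 12 13* 14 1┃            ┃    
         ┃┃16 17 18 19 20 21* 2┃            ┃    
         ┃┃23* 24 25* 26 27 28 ┃            ┃    
         ┃┃30 31               ┃...         ┃    
         ┃┃                    ┃...         ┃    
         ┃┃                    ┃...         ┃    
         ┃┃                    ┃.....       ┃    
         ┃┃                    ┃...        .┃    
         ┃┃                    ┃           .┃━━━━


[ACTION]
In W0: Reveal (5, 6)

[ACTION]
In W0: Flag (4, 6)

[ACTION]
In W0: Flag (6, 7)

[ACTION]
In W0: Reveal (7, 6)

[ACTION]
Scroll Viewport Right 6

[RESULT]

    ┃ CalendarWidget     ┃                       
   ┏┠────────────────────┨━━━━━━━━━━━━┓━━━━━━━┓  
   ┃┃   December 2024    ┃            ┃       ┃  
   ┠┃Mo Tu We Th Fr Sa Su┃────────────┨───────┨  
   ┃┃                   1┃            ┃       ┃  
   ┃┃ 2  3  4*  5  6*  7 ┃            ┃       ┃  
   ┃┃ 9 10 11 12 13* 14 1┃            ┃       ┃  
   ┃┃16 17 18 19 20 21* 2┃            ┃       ┃  
   ┃┃23* 24 25* 26 27 28 ┃            ┃       ┃  
   ┃┃30 31               ┃...         ┃       ┃  
   ┃┃                    ┃...         ┃       ┃  
   ┃┃                    ┃...         ┃       ┃  
   ┃┃                    ┃.....       ┃       ┃  
   ┃┃                    ┃...        .┃       ┃  
   ┃┃                    ┃           .┃━━━━━━━┛  


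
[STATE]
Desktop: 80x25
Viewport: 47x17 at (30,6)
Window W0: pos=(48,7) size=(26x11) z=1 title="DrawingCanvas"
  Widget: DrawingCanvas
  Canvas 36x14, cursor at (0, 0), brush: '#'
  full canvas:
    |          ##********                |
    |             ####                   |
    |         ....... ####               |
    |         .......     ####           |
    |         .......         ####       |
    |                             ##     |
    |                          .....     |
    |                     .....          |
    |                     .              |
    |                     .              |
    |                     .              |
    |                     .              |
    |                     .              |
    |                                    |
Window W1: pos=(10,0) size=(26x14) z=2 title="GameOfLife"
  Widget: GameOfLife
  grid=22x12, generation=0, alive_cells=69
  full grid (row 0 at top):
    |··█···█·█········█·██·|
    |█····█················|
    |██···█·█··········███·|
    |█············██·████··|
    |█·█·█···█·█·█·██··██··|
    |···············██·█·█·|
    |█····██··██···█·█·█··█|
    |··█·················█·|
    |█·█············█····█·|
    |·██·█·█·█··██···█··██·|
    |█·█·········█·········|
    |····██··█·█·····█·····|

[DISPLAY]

█··  ┃                                         
█··  ┃            ┏━━━━━━━━━━━━━━━━━━━━━━━━┓   
·█·  ┃            ┃ DrawingCanvas          ┃   
··█  ┃            ┠────────────────────────┨   
·█·  ┃            ┃+         ##********    ┃   
·█·  ┃            ┃             ####       ┃   
██·  ┃            ┃         ....... ####   ┃   
━━━━━┛            ┃         .......     ###┃   
                  ┃         .......        ┃   
                  ┃                        ┃   
                  ┃                        ┃   
                  ┗━━━━━━━━━━━━━━━━━━━━━━━━┛   
                                               
                                               
                                               
                                               
                                               


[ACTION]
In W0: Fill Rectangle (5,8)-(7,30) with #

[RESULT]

█··  ┃                                         
█··  ┃            ┏━━━━━━━━━━━━━━━━━━━━━━━━┓   
·█·  ┃            ┃ DrawingCanvas          ┃   
··█  ┃            ┠────────────────────────┨   
·█·  ┃            ┃+         ##********    ┃   
·█·  ┃            ┃             ####       ┃   
██·  ┃            ┃         ....... ####   ┃   
━━━━━┛            ┃         .......     ###┃   
                  ┃         .......        ┃   
                  ┃        ################┃   
                  ┃        ################┃   
                  ┗━━━━━━━━━━━━━━━━━━━━━━━━┛   
                                               
                                               
                                               
                                               
                                               


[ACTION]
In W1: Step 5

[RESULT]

···  ┃                                         
···  ┃            ┏━━━━━━━━━━━━━━━━━━━━━━━━┓   
···  ┃            ┃ DrawingCanvas          ┃   
···  ┃            ┠────────────────────────┨   
···  ┃            ┃+         ##********    ┃   
█··  ┃            ┃             ####       ┃   
···  ┃            ┃         ....... ####   ┃   
━━━━━┛            ┃         .......     ###┃   
                  ┃         .......        ┃   
                  ┃        ################┃   
                  ┃        ################┃   
                  ┗━━━━━━━━━━━━━━━━━━━━━━━━┛   
                                               
                                               
                                               
                                               
                                               


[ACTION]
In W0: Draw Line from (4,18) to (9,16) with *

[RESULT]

···  ┃                                         
···  ┃            ┏━━━━━━━━━━━━━━━━━━━━━━━━┓   
···  ┃            ┃ DrawingCanvas          ┃   
···  ┃            ┠────────────────────────┨   
···  ┃            ┃+         ##********    ┃   
█··  ┃            ┃             ####       ┃   
···  ┃            ┃         ....... ####   ┃   
━━━━━┛            ┃         .......     ###┃   
                  ┃         .......  *     ┃   
                  ┃        ##########*#####┃   
                  ┃        #########*######┃   
                  ┗━━━━━━━━━━━━━━━━━━━━━━━━┛   
                                               
                                               
                                               
                                               
                                               
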